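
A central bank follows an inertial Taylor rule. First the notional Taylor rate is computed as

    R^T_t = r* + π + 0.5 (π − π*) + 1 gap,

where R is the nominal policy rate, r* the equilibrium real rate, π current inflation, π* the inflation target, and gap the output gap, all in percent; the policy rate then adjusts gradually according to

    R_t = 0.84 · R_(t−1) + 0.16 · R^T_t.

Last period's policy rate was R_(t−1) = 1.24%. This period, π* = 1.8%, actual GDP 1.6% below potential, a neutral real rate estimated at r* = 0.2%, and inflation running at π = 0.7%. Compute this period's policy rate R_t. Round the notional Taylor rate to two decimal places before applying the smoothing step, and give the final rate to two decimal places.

Output 1.6% below potential → gap = -1.6.
R^T_t = 0.2 + 0.7 + 0.5 × (0.7 − 1.8) + 1 × (-1.6)
   = 0.2 + 0.7 − 0.55 − 1.6 = -1.25
R_t = 0.84 × 1.24 + 0.16 × (-1.25) = 1.0416 − 0.2 = 0.84

0.84%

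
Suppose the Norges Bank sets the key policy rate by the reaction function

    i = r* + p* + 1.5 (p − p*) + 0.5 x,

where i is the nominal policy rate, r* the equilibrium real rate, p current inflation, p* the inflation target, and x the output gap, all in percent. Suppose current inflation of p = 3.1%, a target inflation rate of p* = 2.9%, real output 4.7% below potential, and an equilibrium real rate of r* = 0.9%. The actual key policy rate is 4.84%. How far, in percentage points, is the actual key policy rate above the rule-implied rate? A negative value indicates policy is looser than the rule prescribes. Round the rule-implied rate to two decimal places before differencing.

3.09 pp

Output 4.7% below potential → x = -4.7.
i = 0.9 + 2.9 + 1.5 × (3.1 − 2.9) + 0.5 × (-4.7)
   = 0.9 + 2.9 + 0.3 − 2.35 = 1.75
Deviation = 4.84 − 1.75 = 3.09 pp.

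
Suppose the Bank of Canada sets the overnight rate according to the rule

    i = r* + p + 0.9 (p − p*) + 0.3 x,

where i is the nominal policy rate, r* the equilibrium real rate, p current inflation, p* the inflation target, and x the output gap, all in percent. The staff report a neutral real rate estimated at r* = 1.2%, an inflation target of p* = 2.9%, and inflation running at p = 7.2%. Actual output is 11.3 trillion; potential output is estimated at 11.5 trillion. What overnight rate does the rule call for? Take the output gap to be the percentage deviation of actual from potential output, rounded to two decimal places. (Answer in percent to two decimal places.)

11.75%

Output gap = 100 × (11.3 − 11.5) / 11.5 = -1.74%.
i = 1.20 + 7.20 + 0.9 × (7.20 − 2.90) + 0.3 × (-1.74)
   = 1.20 + 7.2 + 3.87 − 0.522 = 11.75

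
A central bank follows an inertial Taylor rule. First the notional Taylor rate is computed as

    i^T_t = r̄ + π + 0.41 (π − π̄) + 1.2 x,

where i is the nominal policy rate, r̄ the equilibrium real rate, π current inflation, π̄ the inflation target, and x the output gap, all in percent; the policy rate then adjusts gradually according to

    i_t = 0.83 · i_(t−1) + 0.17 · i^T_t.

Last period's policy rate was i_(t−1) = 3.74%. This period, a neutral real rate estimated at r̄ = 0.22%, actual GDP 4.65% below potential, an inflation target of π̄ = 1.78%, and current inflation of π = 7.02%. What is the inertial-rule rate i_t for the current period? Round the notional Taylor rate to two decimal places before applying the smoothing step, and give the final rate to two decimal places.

3.75%

Output 4.65% below potential → x = -4.65.
i^T_t = 0.22 + 7.02 + 0.41 × (7.02 − 1.78) + 1.2 × (-4.65)
   = 0.22 + 7.02 + 2.1484 − 5.58 = 3.81
i_t = 0.83 × 3.74 + 0.17 × 3.81 = 3.1042 + 0.6477 = 3.75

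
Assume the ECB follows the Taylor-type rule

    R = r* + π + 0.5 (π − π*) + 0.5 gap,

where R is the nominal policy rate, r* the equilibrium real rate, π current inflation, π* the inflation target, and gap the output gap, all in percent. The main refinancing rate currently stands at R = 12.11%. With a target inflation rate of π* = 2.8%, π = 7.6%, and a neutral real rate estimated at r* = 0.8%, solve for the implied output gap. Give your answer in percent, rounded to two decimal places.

0.5 gap = 12.11 − 0.8 − 7.6 − 0.5 × (7.6 − 2.8) = 1.31
gap = 1.31 / 0.5 = 2.62

2.62%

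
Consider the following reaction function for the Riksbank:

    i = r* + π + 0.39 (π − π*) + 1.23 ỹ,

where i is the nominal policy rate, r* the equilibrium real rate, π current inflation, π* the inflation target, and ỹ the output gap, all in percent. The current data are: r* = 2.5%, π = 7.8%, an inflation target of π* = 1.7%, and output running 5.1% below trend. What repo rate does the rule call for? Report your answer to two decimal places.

Output 5.1% below potential → ỹ = -5.1.
i = 2.5 + 7.8 + 0.39 × (7.8 − 1.7) + 1.23 × (-5.1)
   = 2.5 + 7.8 + 2.379 − 6.273 = 6.41

6.41%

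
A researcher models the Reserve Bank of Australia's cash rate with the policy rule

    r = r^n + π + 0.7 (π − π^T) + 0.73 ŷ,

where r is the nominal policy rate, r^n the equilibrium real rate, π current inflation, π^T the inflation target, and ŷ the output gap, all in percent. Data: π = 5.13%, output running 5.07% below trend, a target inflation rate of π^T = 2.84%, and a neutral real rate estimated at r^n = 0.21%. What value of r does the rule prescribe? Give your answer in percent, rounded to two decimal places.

Output 5.07% below potential → ŷ = -5.07.
r = 0.21 + 5.13 + 0.7 × (5.13 − 2.84) + 0.73 × (-5.07)
   = 0.21 + 5.13 + 1.603 − 3.7011 = 3.24

3.24%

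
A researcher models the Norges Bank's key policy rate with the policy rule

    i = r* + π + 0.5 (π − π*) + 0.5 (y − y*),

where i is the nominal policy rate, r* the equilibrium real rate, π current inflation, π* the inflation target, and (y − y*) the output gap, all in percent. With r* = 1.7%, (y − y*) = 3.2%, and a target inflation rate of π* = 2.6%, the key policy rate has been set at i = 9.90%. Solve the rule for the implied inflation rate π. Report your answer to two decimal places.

Collecting π: i = r* + (1 + 0.5) π − 0.5 π* + 0.5 (y − y*)
1.5 π = 9.90 − 1.7 + 0.5 × 2.6 − 0.5 × 3.2 = 7.9
π = 7.9 / 1.5 = 5.27

5.27%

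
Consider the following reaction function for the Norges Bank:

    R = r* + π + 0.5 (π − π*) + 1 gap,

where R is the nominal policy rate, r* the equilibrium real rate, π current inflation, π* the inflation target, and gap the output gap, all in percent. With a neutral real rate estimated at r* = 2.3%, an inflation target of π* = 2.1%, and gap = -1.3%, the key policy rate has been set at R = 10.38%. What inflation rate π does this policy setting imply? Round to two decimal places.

Collecting π: R = r* + (1 + 0.5) π − 0.5 π* + 1 gap
1.5 π = 10.38 − 2.3 + 0.5 × 2.1 − 1 × (-1.3) = 10.43
π = 10.43 / 1.5 = 6.95

6.95%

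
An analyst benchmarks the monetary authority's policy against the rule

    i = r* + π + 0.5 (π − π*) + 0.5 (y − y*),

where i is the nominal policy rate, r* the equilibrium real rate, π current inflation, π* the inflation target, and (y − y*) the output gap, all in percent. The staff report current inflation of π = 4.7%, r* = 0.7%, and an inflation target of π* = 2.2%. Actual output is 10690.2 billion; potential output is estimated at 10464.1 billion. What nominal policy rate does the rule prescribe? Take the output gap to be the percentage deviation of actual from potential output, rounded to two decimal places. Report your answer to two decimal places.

Output gap = 100 × (10690.2 − 10464.1) / 10464.1 = 2.16%.
i = 0.70 + 4.70 + 0.5 × (4.70 − 2.20) + 0.5 × 2.16
   = 0.70 + 4.7 + 1.25 + 1.08 = 7.73

7.73%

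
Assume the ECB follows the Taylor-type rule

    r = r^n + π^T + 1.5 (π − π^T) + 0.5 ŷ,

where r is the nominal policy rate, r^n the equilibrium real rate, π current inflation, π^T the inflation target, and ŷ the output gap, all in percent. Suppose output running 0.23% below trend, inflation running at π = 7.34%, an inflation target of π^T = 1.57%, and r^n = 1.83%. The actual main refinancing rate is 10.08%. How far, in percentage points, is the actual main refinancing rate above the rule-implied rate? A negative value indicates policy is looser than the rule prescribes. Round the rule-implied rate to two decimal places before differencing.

-1.86 pp

Output 0.23% below potential → ŷ = -0.23.
r = 1.83 + 1.57 + 1.5 × (7.34 − 1.57) + 0.5 × (-0.23)
   = 1.83 + 1.57 + 8.655 − 0.115 = 11.94
Deviation = 10.08 − 11.94 = -1.86 pp.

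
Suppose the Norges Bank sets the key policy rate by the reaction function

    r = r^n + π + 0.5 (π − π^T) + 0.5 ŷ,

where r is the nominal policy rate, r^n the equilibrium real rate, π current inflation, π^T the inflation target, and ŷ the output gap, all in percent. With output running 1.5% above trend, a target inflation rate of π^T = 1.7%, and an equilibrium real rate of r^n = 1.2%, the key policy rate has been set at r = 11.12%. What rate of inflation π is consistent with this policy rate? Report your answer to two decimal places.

6.68%

Output 1.5% above potential → ŷ = 1.5.
Collecting π: r = r^n + (1 + 0.5) π − 0.5 π^T + 0.5 ŷ
1.5 π = 11.12 − 1.2 + 0.5 × 1.7 − 0.5 × 1.5 = 10.02
π = 10.02 / 1.5 = 6.68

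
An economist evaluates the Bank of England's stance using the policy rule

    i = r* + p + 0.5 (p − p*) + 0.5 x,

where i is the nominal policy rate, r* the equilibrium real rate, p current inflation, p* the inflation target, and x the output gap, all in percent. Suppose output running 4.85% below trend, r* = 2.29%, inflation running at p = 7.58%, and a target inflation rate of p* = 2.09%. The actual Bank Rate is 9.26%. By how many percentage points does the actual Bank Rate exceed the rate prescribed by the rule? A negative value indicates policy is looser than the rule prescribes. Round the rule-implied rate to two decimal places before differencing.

-0.93 pp

Output 4.85% below potential → x = -4.85.
i = 2.29 + 7.58 + 0.5 × (7.58 − 2.09) + 0.5 × (-4.85)
   = 2.29 + 7.58 + 2.745 − 2.425 = 10.19
Deviation = 9.26 − 10.19 = -0.93 pp.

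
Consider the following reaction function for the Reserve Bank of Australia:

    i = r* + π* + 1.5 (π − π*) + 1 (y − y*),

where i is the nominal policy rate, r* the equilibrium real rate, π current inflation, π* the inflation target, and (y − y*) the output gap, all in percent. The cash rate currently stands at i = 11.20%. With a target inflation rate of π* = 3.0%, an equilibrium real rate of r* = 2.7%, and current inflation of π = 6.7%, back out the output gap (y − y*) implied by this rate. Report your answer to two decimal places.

-0.05%

1 (y − y*) = 11.20 − 2.7 − 3.0 − 1.5 × (6.7 − 3.0) = -0.05
(y − y*) = -0.05 / 1 = -0.05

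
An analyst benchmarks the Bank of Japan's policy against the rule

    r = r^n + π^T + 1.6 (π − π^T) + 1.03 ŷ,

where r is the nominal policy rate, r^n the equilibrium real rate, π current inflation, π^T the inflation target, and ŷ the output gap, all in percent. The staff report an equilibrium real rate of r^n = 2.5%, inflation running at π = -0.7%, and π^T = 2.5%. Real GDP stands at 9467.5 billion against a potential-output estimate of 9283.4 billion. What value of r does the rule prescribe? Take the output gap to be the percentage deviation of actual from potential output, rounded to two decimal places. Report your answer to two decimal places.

1.92%

Output gap = 100 × (9467.5 − 9283.4) / 9283.4 = 1.98%.
r = 2.50 + 2.50 + 1.6 × (-0.70 − 2.50) + 1.03 × 1.98
   = 2.50 + 2.5 − 5.12 + 2.0394 = 1.92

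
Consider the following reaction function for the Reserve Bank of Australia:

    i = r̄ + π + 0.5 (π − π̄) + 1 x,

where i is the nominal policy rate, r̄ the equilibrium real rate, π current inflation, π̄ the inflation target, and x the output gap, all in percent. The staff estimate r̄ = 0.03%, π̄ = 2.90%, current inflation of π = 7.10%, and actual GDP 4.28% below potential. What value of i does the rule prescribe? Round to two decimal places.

Output 4.28% below potential → x = -4.28.
i = 0.03 + 7.10 + 0.5 × (7.10 − 2.90) + 1 × (-4.28)
   = 0.03 + 7.1 + 2.1 − 4.28 = 4.95

4.95%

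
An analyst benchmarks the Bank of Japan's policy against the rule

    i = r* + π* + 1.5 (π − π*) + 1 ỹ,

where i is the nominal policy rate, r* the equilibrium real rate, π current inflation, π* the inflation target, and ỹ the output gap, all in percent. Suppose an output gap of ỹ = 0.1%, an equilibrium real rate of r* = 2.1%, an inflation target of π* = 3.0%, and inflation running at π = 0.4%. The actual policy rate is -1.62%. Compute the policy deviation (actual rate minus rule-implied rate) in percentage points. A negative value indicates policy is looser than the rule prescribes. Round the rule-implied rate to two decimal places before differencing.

i = 2.1 + 3.0 + 1.5 × (0.4 − 3.0) + 1 × 0.1
   = 2.1 + 3 − 3.9 + 0.1 = 1.30
Deviation = -1.62 − 1.30 = -2.92 pp.

-2.92 pp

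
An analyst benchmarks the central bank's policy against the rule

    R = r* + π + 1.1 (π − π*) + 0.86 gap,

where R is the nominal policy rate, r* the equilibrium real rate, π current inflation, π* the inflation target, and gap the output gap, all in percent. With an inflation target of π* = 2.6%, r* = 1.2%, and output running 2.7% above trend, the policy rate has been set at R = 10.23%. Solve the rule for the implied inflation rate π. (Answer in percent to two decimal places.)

Output 2.7% above potential → gap = 2.7.
Collecting π: R = r* + (1 + 1.1) π − 1.1 π* + 0.86 gap
2.1 π = 10.23 − 1.2 + 1.1 × 2.6 − 0.86 × 2.7 = 9.568
π = 9.568 / 2.1 = 4.56

4.56%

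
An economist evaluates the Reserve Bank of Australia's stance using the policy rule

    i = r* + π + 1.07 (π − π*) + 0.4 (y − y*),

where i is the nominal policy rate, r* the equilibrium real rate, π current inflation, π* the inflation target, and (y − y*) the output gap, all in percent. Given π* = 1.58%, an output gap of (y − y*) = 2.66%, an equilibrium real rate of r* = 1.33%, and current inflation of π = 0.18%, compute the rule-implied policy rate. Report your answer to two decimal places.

1.08%

i = 1.33 + 0.18 + 1.07 × (0.18 − 1.58) + 0.4 × 2.66
   = 1.33 + 0.18 − 1.498 + 1.064 = 1.08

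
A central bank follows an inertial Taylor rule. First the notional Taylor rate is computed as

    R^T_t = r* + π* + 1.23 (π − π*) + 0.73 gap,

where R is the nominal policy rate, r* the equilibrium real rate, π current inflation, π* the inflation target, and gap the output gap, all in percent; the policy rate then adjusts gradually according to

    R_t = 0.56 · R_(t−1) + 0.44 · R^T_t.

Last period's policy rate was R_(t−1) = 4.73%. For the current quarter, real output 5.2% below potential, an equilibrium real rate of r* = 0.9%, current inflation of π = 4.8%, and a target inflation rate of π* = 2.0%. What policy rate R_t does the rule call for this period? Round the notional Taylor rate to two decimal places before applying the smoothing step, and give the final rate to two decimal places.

Output 5.2% below potential → gap = -5.2.
R^T_t = 0.9 + 2.0 + 1.23 × (4.8 − 2.0) + 0.73 × (-5.2)
   = 0.9 + 2 + 3.444 − 3.796 = 2.55
R_t = 0.56 × 4.73 + 0.44 × 2.55 = 2.6488 + 1.122 = 3.77

3.77%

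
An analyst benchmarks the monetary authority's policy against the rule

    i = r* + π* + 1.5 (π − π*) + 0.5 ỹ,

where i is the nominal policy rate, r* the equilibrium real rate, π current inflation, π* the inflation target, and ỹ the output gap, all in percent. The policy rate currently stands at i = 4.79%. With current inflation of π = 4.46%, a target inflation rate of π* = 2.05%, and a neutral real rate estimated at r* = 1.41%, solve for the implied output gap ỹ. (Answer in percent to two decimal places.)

0.5 ỹ = 4.79 − 1.41 − 2.05 − 1.5 × (4.46 − 2.05) = -2.285
ỹ = -2.285 / 0.5 = -4.57

-4.57%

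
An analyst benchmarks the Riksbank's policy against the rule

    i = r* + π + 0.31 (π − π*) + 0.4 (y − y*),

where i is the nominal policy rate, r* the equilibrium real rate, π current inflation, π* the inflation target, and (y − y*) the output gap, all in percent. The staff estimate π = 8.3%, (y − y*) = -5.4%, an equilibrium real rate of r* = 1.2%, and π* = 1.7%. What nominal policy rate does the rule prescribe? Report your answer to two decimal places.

9.39%

i = 1.2 + 8.3 + 0.31 × (8.3 − 1.7) + 0.4 × (-5.4)
   = 1.2 + 8.3 + 2.046 − 2.16 = 9.39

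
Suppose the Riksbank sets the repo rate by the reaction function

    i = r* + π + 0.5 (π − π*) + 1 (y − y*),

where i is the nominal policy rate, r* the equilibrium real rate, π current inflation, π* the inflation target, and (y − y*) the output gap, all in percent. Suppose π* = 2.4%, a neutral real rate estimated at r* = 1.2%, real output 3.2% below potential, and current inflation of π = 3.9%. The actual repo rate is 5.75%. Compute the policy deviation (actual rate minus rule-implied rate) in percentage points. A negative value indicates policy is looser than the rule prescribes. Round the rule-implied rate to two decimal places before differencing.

3.10 pp

Output 3.2% below potential → (y − y*) = -3.2.
i = 1.2 + 3.9 + 0.5 × (3.9 − 2.4) + 1 × (-3.2)
   = 1.2 + 3.9 + 0.75 − 3.2 = 2.65
Deviation = 5.75 − 2.65 = 3.10 pp.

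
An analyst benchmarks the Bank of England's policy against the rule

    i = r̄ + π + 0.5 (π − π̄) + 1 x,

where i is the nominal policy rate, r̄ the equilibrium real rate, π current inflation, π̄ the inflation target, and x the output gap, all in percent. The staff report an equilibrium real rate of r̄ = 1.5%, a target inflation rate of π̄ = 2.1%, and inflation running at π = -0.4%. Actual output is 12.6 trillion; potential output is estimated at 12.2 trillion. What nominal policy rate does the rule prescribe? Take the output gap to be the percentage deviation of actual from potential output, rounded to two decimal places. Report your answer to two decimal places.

Output gap = 100 × (12.6 − 12.2) / 12.2 = 3.28%.
i = 1.50 + (-0.40) + 0.5 × (-0.40 − 2.10) + 1 × 3.28
   = 1.50 − 0.4 − 1.25 + 3.28 = 3.13

3.13%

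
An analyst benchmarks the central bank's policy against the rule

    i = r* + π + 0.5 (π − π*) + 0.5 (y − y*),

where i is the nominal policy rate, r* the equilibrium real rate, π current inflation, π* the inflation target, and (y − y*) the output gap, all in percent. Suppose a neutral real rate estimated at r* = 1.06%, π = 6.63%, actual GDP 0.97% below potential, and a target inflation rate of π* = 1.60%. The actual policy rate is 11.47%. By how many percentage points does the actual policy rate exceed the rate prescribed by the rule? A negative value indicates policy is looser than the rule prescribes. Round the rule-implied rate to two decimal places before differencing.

Output 0.97% below potential → (y − y*) = -0.97.
i = 1.06 + 6.63 + 0.5 × (6.63 − 1.60) + 0.5 × (-0.97)
   = 1.06 + 6.63 + 2.515 − 0.485 = 9.72
Deviation = 11.47 − 9.72 = 1.75 pp.

1.75 pp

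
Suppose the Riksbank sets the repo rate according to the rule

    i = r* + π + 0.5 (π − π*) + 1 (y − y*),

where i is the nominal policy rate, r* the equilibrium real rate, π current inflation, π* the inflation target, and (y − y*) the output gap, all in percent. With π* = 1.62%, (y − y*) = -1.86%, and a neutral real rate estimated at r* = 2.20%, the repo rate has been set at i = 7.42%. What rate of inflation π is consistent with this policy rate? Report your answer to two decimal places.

5.26%

Collecting π: i = r* + (1 + 0.5) π − 0.5 π* + 1 (y − y*)
1.5 π = 7.42 − 2.20 + 0.5 × 1.62 − 1 × (-1.86) = 7.89
π = 7.89 / 1.5 = 5.26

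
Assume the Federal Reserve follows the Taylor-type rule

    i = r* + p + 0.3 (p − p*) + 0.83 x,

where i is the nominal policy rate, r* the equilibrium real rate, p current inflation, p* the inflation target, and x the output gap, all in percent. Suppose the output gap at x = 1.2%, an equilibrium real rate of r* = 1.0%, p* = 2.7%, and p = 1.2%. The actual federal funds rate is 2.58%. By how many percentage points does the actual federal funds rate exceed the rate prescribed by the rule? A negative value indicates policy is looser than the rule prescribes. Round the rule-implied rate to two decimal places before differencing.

i = 1.0 + 1.2 + 0.3 × (1.2 − 2.7) + 0.83 × 1.2
   = 1.0 + 1.2 − 0.45 + 0.996 = 2.75
Deviation = 2.58 − 2.75 = -0.17 pp.

-0.17 pp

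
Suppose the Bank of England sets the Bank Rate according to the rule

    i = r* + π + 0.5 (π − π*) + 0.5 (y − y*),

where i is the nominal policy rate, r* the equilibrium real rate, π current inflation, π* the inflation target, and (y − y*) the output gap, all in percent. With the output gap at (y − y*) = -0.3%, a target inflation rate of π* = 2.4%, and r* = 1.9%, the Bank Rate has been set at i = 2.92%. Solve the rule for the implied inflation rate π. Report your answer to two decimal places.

Collecting π: i = r* + (1 + 0.5) π − 0.5 π* + 0.5 (y − y*)
1.5 π = 2.92 − 1.9 + 0.5 × 2.4 − 0.5 × (-0.3) = 2.37
π = 2.37 / 1.5 = 1.58

1.58%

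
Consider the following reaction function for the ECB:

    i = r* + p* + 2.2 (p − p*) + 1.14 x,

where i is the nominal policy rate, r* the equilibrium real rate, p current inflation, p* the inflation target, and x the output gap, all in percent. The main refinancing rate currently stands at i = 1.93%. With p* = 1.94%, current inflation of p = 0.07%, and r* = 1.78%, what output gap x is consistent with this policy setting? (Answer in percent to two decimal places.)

2.04%

1.14 x = 1.93 − 1.78 − 1.94 − 2.2 × (0.07 − 1.94) = 2.324
x = 2.324 / 1.14 = 2.04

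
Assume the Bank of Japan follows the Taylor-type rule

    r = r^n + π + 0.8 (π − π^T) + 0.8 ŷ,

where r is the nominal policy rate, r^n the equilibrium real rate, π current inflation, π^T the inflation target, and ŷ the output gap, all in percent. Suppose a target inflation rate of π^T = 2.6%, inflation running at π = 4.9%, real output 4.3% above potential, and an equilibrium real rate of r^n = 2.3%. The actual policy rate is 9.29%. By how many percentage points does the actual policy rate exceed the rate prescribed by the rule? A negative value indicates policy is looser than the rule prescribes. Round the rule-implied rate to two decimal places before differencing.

-3.19 pp

Output 4.3% above potential → ŷ = 4.3.
r = 2.3 + 4.9 + 0.8 × (4.9 − 2.6) + 0.8 × 4.3
   = 2.3 + 4.9 + 1.84 + 3.44 = 12.48
Deviation = 9.29 − 12.48 = -3.19 pp.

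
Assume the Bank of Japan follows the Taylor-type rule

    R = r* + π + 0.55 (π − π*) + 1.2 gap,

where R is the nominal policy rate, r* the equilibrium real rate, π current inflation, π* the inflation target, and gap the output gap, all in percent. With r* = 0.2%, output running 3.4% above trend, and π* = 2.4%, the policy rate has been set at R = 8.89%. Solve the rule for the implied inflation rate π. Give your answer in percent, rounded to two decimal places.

Output 3.4% above potential → gap = 3.4.
Collecting π: R = r* + (1 + 0.55) π − 0.55 π* + 1.2 gap
1.55 π = 8.89 − 0.2 + 0.55 × 2.4 − 1.2 × 3.4 = 5.93
π = 5.93 / 1.55 = 3.83

3.83%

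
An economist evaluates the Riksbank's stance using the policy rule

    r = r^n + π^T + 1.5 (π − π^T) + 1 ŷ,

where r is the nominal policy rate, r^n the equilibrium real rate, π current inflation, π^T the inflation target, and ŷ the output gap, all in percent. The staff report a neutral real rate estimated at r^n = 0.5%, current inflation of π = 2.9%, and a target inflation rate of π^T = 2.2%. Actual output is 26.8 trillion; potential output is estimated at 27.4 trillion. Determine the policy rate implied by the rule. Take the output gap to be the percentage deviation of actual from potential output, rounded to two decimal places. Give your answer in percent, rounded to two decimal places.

Output gap = 100 × (26.8 − 27.4) / 27.4 = -2.19%.
r = 0.50 + 2.20 + 1.5 × (2.90 − 2.20) + 1 × (-2.19)
   = 0.50 + 2.2 + 1.05 − 2.19 = 1.56

1.56%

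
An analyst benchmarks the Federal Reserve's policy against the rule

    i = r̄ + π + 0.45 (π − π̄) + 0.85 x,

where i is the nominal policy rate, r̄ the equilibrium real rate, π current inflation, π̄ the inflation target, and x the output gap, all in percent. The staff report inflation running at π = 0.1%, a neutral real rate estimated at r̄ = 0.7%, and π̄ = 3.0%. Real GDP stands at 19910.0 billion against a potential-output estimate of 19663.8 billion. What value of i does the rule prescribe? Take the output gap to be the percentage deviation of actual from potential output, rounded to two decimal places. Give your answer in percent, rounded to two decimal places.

Output gap = 100 × (19910.0 − 19663.8) / 19663.8 = 1.25%.
i = 0.70 + 0.10 + 0.45 × (0.10 − 3.00) + 0.85 × 1.25
   = 0.70 + 0.1 − 1.305 + 1.0625 = 0.56

0.56%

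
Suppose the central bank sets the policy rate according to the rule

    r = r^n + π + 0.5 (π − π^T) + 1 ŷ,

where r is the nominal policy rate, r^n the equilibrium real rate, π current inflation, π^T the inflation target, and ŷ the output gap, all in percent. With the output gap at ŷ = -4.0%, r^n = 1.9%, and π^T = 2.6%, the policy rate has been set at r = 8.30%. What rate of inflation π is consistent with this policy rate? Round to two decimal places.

7.80%

Collecting π: r = r^n + (1 + 0.5) π − 0.5 π^T + 1 ŷ
1.5 π = 8.30 − 1.9 + 0.5 × 2.6 − 1 × (-4.0) = 11.7
π = 11.7 / 1.5 = 7.80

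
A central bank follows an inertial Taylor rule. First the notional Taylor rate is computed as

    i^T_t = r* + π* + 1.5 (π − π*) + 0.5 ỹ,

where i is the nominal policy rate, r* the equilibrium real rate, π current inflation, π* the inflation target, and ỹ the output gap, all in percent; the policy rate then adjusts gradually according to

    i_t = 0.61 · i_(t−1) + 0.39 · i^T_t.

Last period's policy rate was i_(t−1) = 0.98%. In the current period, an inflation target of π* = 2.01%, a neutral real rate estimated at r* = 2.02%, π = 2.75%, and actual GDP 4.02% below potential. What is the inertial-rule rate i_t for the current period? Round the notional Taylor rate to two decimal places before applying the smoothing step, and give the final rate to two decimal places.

Output 4.02% below potential → ỹ = -4.02.
i^T_t = 2.02 + 2.01 + 1.5 × (2.75 − 2.01) + 0.5 × (-4.02)
   = 2.02 + 2.01 + 1.11 − 2.01 = 3.13
i_t = 0.61 × 0.98 + 0.39 × 3.13 = 0.5978 + 1.2207 = 1.82

1.82%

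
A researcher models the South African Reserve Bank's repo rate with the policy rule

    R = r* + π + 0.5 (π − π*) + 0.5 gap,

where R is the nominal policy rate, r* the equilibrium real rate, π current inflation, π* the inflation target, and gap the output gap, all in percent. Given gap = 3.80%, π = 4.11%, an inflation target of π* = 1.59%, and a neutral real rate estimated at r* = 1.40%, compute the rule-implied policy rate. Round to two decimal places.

R = 1.40 + 4.11 + 0.5 × (4.11 − 1.59) + 0.5 × 3.80
   = 1.40 + 4.11 + 1.26 + 1.9 = 8.67

8.67%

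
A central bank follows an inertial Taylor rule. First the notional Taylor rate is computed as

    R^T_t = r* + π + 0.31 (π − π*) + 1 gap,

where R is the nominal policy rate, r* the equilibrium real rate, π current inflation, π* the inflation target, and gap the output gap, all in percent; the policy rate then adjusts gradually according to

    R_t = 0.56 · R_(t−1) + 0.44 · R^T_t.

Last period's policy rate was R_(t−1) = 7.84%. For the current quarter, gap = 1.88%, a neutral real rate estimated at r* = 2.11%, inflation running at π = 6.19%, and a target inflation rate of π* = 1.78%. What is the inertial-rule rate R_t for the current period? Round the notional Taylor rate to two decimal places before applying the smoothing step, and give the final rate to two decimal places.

R^T_t = 2.11 + 6.19 + 0.31 × (6.19 − 1.78) + 1 × 1.88
   = 2.11 + 6.19 + 1.3671 + 1.88 = 11.55
R_t = 0.56 × 7.84 + 0.44 × 11.55 = 4.3904 + 5.082 = 9.47

9.47%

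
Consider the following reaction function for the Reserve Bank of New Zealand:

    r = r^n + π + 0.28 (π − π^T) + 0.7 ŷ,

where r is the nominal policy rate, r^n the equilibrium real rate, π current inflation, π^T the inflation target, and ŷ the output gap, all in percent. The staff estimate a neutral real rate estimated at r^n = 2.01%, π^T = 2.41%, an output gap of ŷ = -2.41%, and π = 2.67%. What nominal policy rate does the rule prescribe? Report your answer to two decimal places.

r = 2.01 + 2.67 + 0.28 × (2.67 − 2.41) + 0.7 × (-2.41)
   = 2.01 + 2.67 + 0.0728 − 1.687 = 3.07

3.07%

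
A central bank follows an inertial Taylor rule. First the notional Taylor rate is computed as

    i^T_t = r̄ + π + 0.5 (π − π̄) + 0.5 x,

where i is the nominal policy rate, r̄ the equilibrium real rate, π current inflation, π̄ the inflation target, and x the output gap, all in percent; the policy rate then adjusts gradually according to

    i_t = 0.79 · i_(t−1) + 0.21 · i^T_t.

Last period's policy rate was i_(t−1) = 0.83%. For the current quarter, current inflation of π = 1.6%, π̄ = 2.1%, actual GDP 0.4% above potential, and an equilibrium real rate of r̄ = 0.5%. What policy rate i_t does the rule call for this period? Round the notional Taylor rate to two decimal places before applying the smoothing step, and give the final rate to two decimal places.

1.09%

Output 0.4% above potential → x = 0.4.
i^T_t = 0.5 + 1.6 + 0.5 × (1.6 − 2.1) + 0.5 × 0.4
   = 0.5 + 1.6 − 0.25 + 0.2 = 2.05
i_t = 0.79 × 0.83 + 0.21 × 2.05 = 0.6557 + 0.4305 = 1.09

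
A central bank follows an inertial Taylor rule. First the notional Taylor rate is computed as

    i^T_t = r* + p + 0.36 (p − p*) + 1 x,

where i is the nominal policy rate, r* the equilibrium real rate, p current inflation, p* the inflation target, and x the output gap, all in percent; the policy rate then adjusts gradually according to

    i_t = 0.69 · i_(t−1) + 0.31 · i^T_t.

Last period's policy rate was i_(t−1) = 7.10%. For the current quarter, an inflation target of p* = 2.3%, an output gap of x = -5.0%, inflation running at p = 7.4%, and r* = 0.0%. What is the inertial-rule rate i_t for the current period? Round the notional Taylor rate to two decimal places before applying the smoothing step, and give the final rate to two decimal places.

6.21%

i^T_t = 0.0 + 7.4 + 0.36 × (7.4 − 2.3) + 1 × (-5.0)
   = 0.0 + 7.4 + 1.836 − 5 = 4.24
i_t = 0.69 × 7.10 + 0.31 × 4.24 = 4.899 + 1.3144 = 6.21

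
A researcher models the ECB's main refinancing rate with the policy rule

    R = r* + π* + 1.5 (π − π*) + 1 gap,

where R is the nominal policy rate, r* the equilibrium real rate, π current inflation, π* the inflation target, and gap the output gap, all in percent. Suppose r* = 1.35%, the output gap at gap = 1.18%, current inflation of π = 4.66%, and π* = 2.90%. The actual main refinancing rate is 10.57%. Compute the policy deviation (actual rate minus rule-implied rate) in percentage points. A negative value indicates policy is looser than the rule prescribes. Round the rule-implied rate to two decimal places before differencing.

2.50 pp

R = 1.35 + 2.90 + 1.5 × (4.66 − 2.90) + 1 × 1.18
   = 1.35 + 2.9 + 2.64 + 1.18 = 8.07
Deviation = 10.57 − 8.07 = 2.50 pp.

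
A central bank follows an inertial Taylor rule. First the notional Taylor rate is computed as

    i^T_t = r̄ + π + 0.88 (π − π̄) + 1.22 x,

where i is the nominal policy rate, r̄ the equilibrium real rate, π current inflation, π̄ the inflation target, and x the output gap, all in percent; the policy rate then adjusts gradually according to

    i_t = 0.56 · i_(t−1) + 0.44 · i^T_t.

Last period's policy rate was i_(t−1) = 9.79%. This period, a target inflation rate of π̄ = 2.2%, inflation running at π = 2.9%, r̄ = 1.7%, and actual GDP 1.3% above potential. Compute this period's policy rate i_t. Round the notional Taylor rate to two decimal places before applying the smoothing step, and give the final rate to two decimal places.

Output 1.3% above potential → x = 1.3.
i^T_t = 1.7 + 2.9 + 0.88 × (2.9 − 2.2) + 1.22 × 1.3
   = 1.7 + 2.9 + 0.616 + 1.586 = 6.80
i_t = 0.56 × 9.79 + 0.44 × 6.80 = 5.4824 + 2.992 = 8.47

8.47%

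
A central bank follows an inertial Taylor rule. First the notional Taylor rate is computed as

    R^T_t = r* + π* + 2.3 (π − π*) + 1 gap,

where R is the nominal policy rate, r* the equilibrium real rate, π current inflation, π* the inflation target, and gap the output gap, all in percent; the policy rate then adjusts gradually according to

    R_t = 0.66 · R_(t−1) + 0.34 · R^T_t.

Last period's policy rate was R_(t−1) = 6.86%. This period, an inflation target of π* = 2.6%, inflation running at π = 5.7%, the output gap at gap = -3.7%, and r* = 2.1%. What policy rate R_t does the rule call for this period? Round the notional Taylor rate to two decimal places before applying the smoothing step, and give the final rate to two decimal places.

R^T_t = 2.1 + 2.6 + 2.3 × (5.7 − 2.6) + 1 × (-3.7)
   = 2.1 + 2.6 + 7.13 − 3.7 = 8.13
R_t = 0.66 × 6.86 + 0.34 × 8.13 = 4.5276 + 2.7642 = 7.29

7.29%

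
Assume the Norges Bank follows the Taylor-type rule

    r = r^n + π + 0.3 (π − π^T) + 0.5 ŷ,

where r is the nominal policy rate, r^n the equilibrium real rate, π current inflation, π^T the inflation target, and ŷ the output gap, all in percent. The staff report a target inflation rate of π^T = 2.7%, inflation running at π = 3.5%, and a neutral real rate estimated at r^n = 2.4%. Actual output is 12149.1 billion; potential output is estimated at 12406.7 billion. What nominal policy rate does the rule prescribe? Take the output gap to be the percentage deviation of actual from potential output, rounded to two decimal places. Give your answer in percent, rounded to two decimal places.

Output gap = 100 × (12149.1 − 12406.7) / 12406.7 = -2.08%.
r = 2.40 + 3.50 + 0.3 × (3.50 − 2.70) + 0.5 × (-2.08)
   = 2.40 + 3.5 + 0.24 − 1.04 = 5.10

5.10%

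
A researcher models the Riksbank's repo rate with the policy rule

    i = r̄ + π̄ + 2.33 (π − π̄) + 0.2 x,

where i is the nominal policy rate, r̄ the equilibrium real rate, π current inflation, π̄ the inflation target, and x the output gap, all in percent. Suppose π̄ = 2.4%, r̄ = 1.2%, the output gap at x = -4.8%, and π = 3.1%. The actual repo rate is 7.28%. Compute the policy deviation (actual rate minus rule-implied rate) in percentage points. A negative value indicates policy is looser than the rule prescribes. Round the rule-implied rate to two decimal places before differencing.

3.01 pp

i = 1.2 + 2.4 + 2.33 × (3.1 − 2.4) + 0.2 × (-4.8)
   = 1.2 + 2.4 + 1.631 − 0.96 = 4.27
Deviation = 7.28 − 4.27 = 3.01 pp.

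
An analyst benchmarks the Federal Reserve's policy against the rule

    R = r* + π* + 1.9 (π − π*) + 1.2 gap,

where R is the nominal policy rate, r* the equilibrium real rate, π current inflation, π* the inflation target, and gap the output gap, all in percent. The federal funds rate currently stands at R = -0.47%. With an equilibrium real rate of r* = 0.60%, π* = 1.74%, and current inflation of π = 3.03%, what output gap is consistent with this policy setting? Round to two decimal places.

-4.38%

1.2 gap = -0.47 − 0.60 − 1.74 − 1.9 × (3.03 − 1.74) = -5.261
gap = -5.261 / 1.2 = -4.38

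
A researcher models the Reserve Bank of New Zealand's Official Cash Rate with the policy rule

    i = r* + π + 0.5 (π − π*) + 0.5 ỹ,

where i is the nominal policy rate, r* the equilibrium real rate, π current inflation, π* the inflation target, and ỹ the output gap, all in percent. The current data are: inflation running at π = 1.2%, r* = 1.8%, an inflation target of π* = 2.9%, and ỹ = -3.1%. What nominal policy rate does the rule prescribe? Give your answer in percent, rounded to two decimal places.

i = 1.8 + 1.2 + 0.5 × (1.2 − 2.9) + 0.5 × (-3.1)
   = 1.8 + 1.2 − 0.85 − 1.55 = 0.60

0.60%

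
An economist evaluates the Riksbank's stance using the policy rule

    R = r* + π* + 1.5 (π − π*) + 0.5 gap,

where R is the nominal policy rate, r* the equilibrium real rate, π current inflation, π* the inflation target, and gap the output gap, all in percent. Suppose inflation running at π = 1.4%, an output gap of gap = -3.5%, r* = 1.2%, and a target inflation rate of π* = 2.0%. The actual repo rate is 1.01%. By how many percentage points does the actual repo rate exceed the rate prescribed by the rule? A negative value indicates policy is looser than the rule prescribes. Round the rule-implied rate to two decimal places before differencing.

0.46 pp

R = 1.2 + 2.0 + 1.5 × (1.4 − 2.0) + 0.5 × (-3.5)
   = 1.2 + 2 − 0.9 − 1.75 = 0.55
Deviation = 1.01 − 0.55 = 0.46 pp.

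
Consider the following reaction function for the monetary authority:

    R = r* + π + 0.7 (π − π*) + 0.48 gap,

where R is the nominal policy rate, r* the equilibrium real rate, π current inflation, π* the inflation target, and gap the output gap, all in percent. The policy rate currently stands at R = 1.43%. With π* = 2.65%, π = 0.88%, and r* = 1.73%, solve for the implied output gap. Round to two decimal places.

0.48 gap = 1.43 − 1.73 − 0.88 − 0.7 × (0.88 − 2.65) = 0.059
gap = 0.059 / 0.48 = 0.12

0.12%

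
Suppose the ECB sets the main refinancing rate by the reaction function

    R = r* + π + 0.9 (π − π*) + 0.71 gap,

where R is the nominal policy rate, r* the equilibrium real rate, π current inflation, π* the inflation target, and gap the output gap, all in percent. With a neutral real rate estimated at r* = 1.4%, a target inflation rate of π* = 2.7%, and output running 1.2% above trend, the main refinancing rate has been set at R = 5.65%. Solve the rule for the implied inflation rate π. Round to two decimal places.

3.07%

Output 1.2% above potential → gap = 1.2.
Collecting π: R = r* + (1 + 0.9) π − 0.9 π* + 0.71 gap
1.9 π = 5.65 − 1.4 + 0.9 × 2.7 − 0.71 × 1.2 = 5.828
π = 5.828 / 1.9 = 3.07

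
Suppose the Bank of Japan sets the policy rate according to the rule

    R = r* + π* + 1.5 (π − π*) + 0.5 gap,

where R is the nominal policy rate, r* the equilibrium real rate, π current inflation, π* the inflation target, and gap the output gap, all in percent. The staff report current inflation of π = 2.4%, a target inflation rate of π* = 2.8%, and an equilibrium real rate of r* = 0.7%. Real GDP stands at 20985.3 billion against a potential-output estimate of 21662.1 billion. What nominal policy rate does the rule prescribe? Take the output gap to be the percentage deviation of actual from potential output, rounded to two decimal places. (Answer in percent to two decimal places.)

Output gap = 100 × (20985.3 − 21662.1) / 21662.1 = -3.12%.
R = 0.70 + 2.80 + 1.5 × (2.40 − 2.80) + 0.5 × (-3.12)
   = 0.70 + 2.8 − 0.6 − 1.56 = 1.34

1.34%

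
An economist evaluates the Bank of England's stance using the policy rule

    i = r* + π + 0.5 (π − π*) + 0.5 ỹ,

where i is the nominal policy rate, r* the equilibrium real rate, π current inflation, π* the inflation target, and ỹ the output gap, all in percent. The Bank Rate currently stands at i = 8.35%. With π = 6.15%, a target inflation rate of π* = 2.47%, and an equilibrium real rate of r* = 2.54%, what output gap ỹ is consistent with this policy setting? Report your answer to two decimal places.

-4.36%

0.5 ỹ = 8.35 − 2.54 − 6.15 − 0.5 × (6.15 − 2.47) = -2.18
ỹ = -2.18 / 0.5 = -4.36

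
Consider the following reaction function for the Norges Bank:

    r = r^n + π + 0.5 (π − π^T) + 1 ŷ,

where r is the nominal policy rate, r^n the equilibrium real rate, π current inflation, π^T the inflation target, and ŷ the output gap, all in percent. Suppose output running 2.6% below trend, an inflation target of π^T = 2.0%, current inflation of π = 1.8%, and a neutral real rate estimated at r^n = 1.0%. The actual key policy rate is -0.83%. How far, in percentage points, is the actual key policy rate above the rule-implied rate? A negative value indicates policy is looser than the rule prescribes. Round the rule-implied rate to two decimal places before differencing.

Output 2.6% below potential → ŷ = -2.6.
r = 1.0 + 1.8 + 0.5 × (1.8 − 2.0) + 1 × (-2.6)
   = 1.0 + 1.8 − 0.1 − 2.6 = 0.10
Deviation = -0.83 − 0.10 = -0.93 pp.

-0.93 pp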